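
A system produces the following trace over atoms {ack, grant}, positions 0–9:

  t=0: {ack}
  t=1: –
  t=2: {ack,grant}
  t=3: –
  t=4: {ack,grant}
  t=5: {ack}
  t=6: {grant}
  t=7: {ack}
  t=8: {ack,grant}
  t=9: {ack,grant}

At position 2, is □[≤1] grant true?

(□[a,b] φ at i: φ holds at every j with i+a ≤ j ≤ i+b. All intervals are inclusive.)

No

Check grant at every j in [2,3]:
  j=2: true
  j=3: false
Fails at j=3 → formula fails.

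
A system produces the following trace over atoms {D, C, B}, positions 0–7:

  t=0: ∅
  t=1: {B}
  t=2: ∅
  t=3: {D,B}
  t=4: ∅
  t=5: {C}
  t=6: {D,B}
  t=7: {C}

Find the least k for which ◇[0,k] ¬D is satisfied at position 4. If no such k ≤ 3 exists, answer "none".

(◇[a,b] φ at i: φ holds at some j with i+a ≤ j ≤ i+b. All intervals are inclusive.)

Scan j = 4,5,… for ¬D:
  j=4: holds
First hit at j=4, so smallest k = 4-4 = 0.

0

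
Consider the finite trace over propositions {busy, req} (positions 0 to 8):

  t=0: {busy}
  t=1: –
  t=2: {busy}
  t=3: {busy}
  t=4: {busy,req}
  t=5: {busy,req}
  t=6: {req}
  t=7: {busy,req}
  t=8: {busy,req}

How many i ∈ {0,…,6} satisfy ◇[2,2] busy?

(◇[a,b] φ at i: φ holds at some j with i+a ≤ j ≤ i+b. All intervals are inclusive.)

6

Evaluate at each i in [0,6]:
  i=0: ✓ (witness j=2)
  i=1: ✓ (witness j=3)
  i=2: ✓ (witness j=4)
  i=3: ✓ (witness j=5)
  i=4: ✗ (none in [6,6])
  i=5: ✓ (witness j=7)
  i=6: ✓ (witness j=8)
Positions where it holds: {0, 1, 2, 3, 5, 6} → 6.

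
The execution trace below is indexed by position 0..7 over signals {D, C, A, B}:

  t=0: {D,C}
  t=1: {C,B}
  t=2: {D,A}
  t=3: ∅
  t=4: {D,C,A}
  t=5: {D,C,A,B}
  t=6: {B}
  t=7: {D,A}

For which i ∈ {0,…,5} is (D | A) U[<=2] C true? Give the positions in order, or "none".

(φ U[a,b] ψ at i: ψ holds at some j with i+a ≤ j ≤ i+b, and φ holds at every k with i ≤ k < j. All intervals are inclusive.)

Evaluate at each i in [0,5]:
  i=0: ✓ (rhs at j=0)
  i=1: ✓ (rhs at j=1)
  i=2: ✗ (lhs fails at k=3 before rhs at j=4)
  i=3: ✗ (lhs fails at k=3 before rhs at j=4)
  i=4: ✓ (rhs at j=4)
  i=5: ✓ (rhs at j=5)

0, 1, 4, 5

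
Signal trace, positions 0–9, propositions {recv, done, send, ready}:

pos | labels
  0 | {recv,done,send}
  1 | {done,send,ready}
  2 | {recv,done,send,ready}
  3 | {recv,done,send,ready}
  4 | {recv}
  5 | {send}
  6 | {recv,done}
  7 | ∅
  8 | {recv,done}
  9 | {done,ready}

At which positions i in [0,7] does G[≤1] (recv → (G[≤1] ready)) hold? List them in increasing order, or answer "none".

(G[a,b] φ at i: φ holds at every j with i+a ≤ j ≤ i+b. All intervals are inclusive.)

1

Evaluate at each i in [0,7]:
  i=0: ✗ (fails at j=0)
  i=1: ✓ (all of [1,2])
  i=2: ✗ (fails at j=3)
  i=3: ✗ (fails at j=3)
  i=4: ✗ (fails at j=4)
  i=5: ✗ (fails at j=6)
  i=6: ✗ (fails at j=6)
  i=7: ✗ (fails at j=8)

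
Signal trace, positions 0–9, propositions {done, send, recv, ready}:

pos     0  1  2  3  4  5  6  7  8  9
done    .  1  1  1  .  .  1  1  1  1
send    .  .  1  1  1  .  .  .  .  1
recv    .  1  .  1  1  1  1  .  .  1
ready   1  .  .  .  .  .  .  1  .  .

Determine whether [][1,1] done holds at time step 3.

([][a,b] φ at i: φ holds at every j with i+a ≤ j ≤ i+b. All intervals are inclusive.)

False

Check done at every j in [4,4]:
  j=4: false
Fails at j=4 → formula fails.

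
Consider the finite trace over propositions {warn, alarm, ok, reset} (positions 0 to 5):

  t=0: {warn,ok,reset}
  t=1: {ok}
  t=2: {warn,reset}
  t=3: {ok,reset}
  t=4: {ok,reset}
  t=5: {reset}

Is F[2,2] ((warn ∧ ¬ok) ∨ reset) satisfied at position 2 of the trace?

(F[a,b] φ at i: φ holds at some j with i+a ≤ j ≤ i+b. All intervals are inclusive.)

Check ((warn ∧ ¬ok) ∨ reset) at each j in [4,4]:
  j=4: true
Found at j=4 → formula holds.

Holds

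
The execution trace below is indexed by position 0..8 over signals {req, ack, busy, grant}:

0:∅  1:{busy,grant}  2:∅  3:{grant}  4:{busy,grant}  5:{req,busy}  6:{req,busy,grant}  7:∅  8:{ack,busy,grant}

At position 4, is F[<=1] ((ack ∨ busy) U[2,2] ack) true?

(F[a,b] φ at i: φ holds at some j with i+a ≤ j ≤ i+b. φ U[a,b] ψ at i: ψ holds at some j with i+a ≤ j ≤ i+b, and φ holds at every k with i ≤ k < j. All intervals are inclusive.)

Does not hold

Check ((ack ∨ busy) U[2,2] ack) at each j in [4,5]:
  j=4: fails
  j=5: fails
No position in the window satisfies it → formula fails.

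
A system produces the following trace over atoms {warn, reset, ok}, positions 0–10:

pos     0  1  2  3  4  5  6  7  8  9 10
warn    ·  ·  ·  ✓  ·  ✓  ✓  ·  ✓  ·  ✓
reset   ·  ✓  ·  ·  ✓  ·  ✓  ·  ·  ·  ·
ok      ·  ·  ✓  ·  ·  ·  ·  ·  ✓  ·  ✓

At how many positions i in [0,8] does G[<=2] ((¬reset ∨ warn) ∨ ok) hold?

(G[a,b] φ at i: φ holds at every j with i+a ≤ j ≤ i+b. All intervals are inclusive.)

Evaluate at each i in [0,8]:
  i=0: ✗ (fails at j=1)
  i=1: ✗ (fails at j=1)
  i=2: ✗ (fails at j=4)
  i=3: ✗ (fails at j=4)
  i=4: ✗ (fails at j=4)
  i=5: ✓ (all of [5,7])
  i=6: ✓ (all of [6,8])
  i=7: ✓ (all of [7,9])
  i=8: ✓ (all of [8,10])
Positions where it holds: {5, 6, 7, 8} → 4.

4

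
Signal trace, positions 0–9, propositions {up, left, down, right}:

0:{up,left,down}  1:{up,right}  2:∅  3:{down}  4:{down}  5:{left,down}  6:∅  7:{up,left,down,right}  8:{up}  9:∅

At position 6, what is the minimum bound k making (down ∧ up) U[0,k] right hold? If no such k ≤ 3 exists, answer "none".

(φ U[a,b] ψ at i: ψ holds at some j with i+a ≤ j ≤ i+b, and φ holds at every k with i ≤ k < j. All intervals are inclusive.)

Need earliest j ≥ 6 with right, and (down ∧ up) at every k in [6,j-1].
  j=6: rhs fails.
  j=7: rhs holds but lhs fails at k=6.
  j=8: rhs fails.
  j=9: rhs fails.
No witness within the range → none.

none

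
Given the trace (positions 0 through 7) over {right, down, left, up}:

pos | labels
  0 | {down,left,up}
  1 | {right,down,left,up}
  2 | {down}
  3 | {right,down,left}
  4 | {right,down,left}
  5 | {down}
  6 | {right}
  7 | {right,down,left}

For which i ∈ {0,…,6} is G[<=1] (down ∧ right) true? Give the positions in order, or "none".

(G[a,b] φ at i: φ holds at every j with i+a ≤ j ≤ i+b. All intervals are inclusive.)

3

Evaluate at each i in [0,6]:
  i=0: ✗ (fails at j=0)
  i=1: ✗ (fails at j=2)
  i=2: ✗ (fails at j=2)
  i=3: ✓ (all of [3,4])
  i=4: ✗ (fails at j=5)
  i=5: ✗ (fails at j=5)
  i=6: ✗ (fails at j=6)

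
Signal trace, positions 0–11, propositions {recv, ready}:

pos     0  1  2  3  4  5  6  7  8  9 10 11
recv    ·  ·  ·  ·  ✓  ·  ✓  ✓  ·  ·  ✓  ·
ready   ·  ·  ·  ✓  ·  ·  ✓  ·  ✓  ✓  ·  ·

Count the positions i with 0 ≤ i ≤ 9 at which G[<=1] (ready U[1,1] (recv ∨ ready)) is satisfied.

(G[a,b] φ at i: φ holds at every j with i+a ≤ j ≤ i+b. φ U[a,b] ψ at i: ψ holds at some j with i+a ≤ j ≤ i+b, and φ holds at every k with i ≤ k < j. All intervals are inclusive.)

1

Evaluate at each i in [0,9]:
  i=0: ✗ (fails at j=0)
  i=1: ✗ (fails at j=1)
  i=2: ✗ (fails at j=2)
  i=3: ✗ (fails at j=4)
  i=4: ✗ (fails at j=4)
  i=5: ✗ (fails at j=5)
  i=6: ✗ (fails at j=7)
  i=7: ✗ (fails at j=7)
  i=8: ✓ (all of [8,9])
  i=9: ✗ (fails at j=10)
Positions where it holds: {8} → 1.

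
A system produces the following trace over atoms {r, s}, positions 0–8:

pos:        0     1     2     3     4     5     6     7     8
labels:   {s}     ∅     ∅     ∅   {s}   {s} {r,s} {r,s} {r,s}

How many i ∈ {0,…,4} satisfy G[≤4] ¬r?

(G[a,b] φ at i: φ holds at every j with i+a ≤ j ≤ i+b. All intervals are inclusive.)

2

Evaluate at each i in [0,4]:
  i=0: ✓ (all of [0,4])
  i=1: ✓ (all of [1,5])
  i=2: ✗ (fails at j=6)
  i=3: ✗ (fails at j=6)
  i=4: ✗ (fails at j=6)
Positions where it holds: {0, 1} → 2.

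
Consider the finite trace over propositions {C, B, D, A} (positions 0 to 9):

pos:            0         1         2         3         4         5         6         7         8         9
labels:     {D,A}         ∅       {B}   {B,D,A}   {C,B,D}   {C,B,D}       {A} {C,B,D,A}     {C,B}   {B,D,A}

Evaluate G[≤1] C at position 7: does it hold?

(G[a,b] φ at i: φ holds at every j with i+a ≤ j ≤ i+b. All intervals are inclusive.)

Yes

Check C at every j in [7,8]:
  j=7: true
  j=8: true
All positions satisfy it → formula holds.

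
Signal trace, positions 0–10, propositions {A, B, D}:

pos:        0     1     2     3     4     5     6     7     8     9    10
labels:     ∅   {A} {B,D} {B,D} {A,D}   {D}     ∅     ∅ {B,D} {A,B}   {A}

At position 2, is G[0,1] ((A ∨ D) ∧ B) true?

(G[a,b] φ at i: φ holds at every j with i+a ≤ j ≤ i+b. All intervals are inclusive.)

Yes

Check ((A ∨ D) ∧ B) at every j in [2,3]:
  j=2: true
  j=3: true
All positions satisfy it → formula holds.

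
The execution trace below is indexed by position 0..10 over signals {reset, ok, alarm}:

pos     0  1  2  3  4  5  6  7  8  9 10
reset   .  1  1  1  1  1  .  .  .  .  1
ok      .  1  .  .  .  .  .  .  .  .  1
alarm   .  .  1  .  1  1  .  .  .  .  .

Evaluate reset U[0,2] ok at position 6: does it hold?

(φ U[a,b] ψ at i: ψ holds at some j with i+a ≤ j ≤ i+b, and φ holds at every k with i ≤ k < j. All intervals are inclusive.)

No

Need some j in [6,8] with ok, and reset at every k in [6,j-1].
  j=6: ok false.
  j=7: ok false.
  j=8: ok false.
No j in the window works → until fails.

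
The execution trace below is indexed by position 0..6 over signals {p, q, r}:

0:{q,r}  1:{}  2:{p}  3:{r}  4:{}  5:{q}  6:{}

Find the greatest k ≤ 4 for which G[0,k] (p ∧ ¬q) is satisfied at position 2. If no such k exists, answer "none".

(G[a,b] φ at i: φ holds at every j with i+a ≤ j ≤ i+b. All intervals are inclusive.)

0

(p ∧ ¬q) must hold from j=2 onward; find where it first fails.
  j=2: holds
  j=3: fails
Holds on [2,2], so largest k = 0.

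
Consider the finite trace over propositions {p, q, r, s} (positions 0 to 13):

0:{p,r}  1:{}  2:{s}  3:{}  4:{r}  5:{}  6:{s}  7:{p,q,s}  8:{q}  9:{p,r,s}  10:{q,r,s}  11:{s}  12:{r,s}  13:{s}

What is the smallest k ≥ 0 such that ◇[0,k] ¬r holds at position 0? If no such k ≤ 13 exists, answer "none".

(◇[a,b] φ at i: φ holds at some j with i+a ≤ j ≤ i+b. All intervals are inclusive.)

1

Scan j = 0,1,… for ¬r:
  j=0: fails
  j=1: holds
First hit at j=1, so smallest k = 1-0 = 1.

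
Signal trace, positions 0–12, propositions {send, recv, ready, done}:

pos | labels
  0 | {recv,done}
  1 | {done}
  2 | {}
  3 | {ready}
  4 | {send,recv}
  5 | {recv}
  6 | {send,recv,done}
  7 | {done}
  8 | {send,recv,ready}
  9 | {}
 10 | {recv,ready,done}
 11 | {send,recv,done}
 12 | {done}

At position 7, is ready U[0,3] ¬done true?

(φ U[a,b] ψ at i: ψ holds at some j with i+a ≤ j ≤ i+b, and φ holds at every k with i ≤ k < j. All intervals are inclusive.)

False

Need some j in [7,10] with ¬done, and ready at every k in [7,j-1].
  j=7: ¬done false.
  j=8: ¬done holds, but ready fails at k=7 → not this j.
  j=9: ¬done holds, but ready fails at k=7 → not this j.
  j=10: ¬done false.
No j in the window works → until fails.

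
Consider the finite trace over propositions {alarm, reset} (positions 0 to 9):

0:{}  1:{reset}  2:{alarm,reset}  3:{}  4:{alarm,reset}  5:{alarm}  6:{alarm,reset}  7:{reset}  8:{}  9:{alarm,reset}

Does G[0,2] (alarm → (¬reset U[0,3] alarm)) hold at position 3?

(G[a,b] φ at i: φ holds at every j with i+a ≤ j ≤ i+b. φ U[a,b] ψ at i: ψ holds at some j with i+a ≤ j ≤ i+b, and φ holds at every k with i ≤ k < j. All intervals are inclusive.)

Check (alarm → (¬reset U[0,3] alarm)) at every j in [3,5]:
  j=3: antecedent false → ✓
  j=4: antecedent true; consequent holds → ✓
  j=5: antecedent true; consequent holds → ✓
All positions satisfy it → formula holds.

True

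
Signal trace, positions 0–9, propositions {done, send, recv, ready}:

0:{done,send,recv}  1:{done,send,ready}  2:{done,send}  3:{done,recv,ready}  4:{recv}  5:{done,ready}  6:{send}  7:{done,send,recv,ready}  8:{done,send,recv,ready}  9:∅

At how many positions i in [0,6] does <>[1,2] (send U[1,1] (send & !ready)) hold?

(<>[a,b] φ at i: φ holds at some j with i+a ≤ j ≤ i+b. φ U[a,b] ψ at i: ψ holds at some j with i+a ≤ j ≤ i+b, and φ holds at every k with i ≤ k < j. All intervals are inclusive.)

Evaluate at each i in [0,6]:
  i=0: ✓ (witness j=1)
  i=1: ✗ (none in [2,3])
  i=2: ✗ (none in [3,4])
  i=3: ✗ (none in [4,5])
  i=4: ✗ (none in [5,6])
  i=5: ✗ (none in [6,7])
  i=6: ✗ (none in [7,8])
Positions where it holds: {0} → 1.

1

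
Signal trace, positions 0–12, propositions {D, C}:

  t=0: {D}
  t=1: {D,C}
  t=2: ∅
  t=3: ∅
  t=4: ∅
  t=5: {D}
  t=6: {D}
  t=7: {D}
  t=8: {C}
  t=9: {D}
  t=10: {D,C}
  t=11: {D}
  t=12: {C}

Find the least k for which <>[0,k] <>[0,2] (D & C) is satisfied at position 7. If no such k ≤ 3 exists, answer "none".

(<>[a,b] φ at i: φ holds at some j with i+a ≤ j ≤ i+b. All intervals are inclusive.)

1

Scan j = 7,8,… for <>[0,2] (D & C):
  j=7: fails
  j=8: holds
First hit at j=8, so smallest k = 8-7 = 1.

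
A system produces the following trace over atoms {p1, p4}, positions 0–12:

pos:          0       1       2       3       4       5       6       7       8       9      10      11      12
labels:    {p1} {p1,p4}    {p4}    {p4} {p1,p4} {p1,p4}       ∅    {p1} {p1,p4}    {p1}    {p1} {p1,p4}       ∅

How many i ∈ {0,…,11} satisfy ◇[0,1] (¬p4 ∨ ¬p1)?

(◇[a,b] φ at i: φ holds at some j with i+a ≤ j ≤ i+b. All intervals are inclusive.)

Evaluate at each i in [0,11]:
  i=0: ✓ (witness j=0)
  i=1: ✓ (witness j=2)
  i=2: ✓ (witness j=2)
  i=3: ✓ (witness j=3)
  i=4: ✗ (none in [4,5])
  i=5: ✓ (witness j=6)
  i=6: ✓ (witness j=6)
  i=7: ✓ (witness j=7)
  i=8: ✓ (witness j=9)
  i=9: ✓ (witness j=9)
  i=10: ✓ (witness j=10)
  i=11: ✓ (witness j=12)
Positions where it holds: {0, 1, 2, 3, 5, 6, 7, 8, 9, 10, 11} → 11.

11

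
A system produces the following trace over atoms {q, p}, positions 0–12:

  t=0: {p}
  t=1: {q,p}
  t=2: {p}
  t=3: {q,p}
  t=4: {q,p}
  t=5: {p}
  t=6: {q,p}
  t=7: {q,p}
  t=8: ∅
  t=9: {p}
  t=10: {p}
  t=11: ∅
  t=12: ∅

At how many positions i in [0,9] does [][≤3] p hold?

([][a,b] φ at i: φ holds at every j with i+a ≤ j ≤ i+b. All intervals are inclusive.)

5

Evaluate at each i in [0,9]:
  i=0: ✓ (all of [0,3])
  i=1: ✓ (all of [1,4])
  i=2: ✓ (all of [2,5])
  i=3: ✓ (all of [3,6])
  i=4: ✓ (all of [4,7])
  i=5: ✗ (fails at j=8)
  i=6: ✗ (fails at j=8)
  i=7: ✗ (fails at j=8)
  i=8: ✗ (fails at j=8)
  i=9: ✗ (fails at j=11)
Positions where it holds: {0, 1, 2, 3, 4} → 5.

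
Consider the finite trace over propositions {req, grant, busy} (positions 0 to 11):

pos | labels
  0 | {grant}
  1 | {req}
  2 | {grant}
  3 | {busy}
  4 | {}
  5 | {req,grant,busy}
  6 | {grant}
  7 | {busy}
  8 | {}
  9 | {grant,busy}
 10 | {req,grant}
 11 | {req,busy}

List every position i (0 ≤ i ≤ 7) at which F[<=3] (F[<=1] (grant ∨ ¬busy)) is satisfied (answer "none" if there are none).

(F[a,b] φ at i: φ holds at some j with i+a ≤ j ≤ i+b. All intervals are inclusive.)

0, 1, 2, 3, 4, 5, 6, 7

Evaluate at each i in [0,7]:
  i=0: ✓ (witness j=0)
  i=1: ✓ (witness j=1)
  i=2: ✓ (witness j=2)
  i=3: ✓ (witness j=3)
  i=4: ✓ (witness j=4)
  i=5: ✓ (witness j=5)
  i=6: ✓ (witness j=6)
  i=7: ✓ (witness j=7)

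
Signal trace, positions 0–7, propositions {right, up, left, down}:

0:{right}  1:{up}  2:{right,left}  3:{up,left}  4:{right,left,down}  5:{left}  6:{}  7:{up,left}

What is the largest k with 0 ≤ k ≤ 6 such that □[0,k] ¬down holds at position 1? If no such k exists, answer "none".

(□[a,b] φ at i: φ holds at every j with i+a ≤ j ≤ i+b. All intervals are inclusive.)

¬down must hold from j=1 onward; find where it first fails.
  j=1: holds
  j=2: holds
  j=3: holds
  j=4: fails
Holds on [1,3], so largest k = 2.

2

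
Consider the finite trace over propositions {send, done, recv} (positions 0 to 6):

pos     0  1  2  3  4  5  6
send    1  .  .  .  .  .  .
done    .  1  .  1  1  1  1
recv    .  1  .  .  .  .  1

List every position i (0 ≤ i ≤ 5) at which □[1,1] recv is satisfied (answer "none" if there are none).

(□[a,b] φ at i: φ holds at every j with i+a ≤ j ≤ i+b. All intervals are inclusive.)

0, 5

Evaluate at each i in [0,5]:
  i=0: ✓ (all of [1,1])
  i=1: ✗ (fails at j=2)
  i=2: ✗ (fails at j=3)
  i=3: ✗ (fails at j=4)
  i=4: ✗ (fails at j=5)
  i=5: ✓ (all of [6,6])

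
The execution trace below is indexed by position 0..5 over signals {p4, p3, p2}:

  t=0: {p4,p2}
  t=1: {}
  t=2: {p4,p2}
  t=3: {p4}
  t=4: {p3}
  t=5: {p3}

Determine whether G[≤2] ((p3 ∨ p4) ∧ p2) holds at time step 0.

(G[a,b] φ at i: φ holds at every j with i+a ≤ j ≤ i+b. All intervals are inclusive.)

False

Check ((p3 ∨ p4) ∧ p2) at every j in [0,2]:
  j=0: true
  j=1: false
  j=2: true
Fails at j=1 → formula fails.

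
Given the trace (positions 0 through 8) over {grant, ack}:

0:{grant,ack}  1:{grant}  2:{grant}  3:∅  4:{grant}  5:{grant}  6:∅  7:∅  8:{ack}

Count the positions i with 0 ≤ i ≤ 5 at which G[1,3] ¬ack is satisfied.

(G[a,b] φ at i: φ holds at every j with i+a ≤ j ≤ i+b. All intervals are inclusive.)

Evaluate at each i in [0,5]:
  i=0: ✓ (all of [1,3])
  i=1: ✓ (all of [2,4])
  i=2: ✓ (all of [3,5])
  i=3: ✓ (all of [4,6])
  i=4: ✓ (all of [5,7])
  i=5: ✗ (fails at j=8)
Positions where it holds: {0, 1, 2, 3, 4} → 5.

5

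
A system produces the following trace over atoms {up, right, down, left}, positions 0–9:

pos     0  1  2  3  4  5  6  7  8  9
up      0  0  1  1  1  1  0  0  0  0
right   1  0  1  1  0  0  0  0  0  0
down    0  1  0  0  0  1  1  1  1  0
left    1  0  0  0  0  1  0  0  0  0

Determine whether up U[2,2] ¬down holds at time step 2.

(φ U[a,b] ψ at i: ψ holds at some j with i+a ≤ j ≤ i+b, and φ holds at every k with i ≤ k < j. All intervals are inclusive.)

Yes

Need some j in [4,4] with ¬down, and up at every k in [2,j-1].
  j=4: ¬down holds; up holds at every k in [2,3] → satisfied.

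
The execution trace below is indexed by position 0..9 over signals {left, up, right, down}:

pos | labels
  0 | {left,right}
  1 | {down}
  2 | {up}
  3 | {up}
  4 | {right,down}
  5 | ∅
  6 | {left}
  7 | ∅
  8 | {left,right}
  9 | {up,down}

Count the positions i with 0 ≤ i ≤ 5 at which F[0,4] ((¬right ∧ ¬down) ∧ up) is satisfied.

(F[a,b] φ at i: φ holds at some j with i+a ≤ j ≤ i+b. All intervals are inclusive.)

4

Evaluate at each i in [0,5]:
  i=0: ✓ (witness j=2)
  i=1: ✓ (witness j=2)
  i=2: ✓ (witness j=2)
  i=3: ✓ (witness j=3)
  i=4: ✗ (none in [4,8])
  i=5: ✗ (none in [5,9])
Positions where it holds: {0, 1, 2, 3} → 4.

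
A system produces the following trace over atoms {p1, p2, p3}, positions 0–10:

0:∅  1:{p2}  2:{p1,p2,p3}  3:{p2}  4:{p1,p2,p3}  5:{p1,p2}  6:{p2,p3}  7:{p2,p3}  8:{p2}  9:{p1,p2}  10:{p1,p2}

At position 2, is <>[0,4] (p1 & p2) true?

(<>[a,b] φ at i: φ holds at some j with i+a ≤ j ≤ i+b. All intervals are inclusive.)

Check (p1 & p2) at each j in [2,6]:
  j=2: true
  j=3: false
  j=4: true
  j=5: true
  j=6: false
Found at j=2 → formula holds.

Holds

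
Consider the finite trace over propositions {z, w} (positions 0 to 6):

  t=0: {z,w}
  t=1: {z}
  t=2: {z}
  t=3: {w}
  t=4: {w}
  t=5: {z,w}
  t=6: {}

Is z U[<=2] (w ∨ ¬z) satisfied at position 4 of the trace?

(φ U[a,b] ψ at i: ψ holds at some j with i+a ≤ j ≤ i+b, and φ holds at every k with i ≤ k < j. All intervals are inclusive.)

Yes

Need some j in [4,6] with (w ∨ ¬z), and z at every k in [4,j-1].
  j=4: (w ∨ ¬z) holds; no prefix to check → satisfied.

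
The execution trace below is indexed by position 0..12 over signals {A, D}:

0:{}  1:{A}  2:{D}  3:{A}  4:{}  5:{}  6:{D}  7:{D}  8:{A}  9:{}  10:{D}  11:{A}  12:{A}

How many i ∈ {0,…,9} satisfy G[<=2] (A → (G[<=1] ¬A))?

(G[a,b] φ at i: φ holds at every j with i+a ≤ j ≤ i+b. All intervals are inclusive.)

2

Evaluate at each i in [0,9]:
  i=0: ✗ (fails at j=1)
  i=1: ✗ (fails at j=1)
  i=2: ✗ (fails at j=3)
  i=3: ✗ (fails at j=3)
  i=4: ✓ (all of [4,6])
  i=5: ✓ (all of [5,7])
  i=6: ✗ (fails at j=8)
  i=7: ✗ (fails at j=8)
  i=8: ✗ (fails at j=8)
  i=9: ✗ (fails at j=11)
Positions where it holds: {4, 5} → 2.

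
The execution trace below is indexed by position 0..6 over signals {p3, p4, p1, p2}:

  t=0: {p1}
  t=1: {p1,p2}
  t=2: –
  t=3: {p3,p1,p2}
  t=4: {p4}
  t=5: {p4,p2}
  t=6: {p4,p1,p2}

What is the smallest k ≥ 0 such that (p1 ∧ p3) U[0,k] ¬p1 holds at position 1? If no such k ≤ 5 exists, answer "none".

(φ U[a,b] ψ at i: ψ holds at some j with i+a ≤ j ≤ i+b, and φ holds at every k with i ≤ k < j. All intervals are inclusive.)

Need earliest j ≥ 1 with ¬p1, and (p1 ∧ p3) at every k in [1,j-1].
  j=1: rhs fails.
  j=2: rhs holds but lhs fails at k=1.
  j=3: rhs fails.
  j=4: rhs holds but lhs fails at k=1.
  j=5: rhs holds but lhs fails at k=1.
  j=6: rhs fails.
No witness within the range → none.

none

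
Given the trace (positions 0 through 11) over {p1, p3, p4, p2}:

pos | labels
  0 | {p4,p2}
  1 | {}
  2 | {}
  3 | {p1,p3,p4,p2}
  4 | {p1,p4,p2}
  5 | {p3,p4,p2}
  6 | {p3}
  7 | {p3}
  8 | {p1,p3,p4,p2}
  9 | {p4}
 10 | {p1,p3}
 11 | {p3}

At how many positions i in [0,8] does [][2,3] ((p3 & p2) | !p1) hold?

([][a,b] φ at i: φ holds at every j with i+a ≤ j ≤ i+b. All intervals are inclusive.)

5

Evaluate at each i in [0,8]:
  i=0: ✓ (all of [2,3])
  i=1: ✗ (fails at j=4)
  i=2: ✗ (fails at j=4)
  i=3: ✓ (all of [5,6])
  i=4: ✓ (all of [6,7])
  i=5: ✓ (all of [7,8])
  i=6: ✓ (all of [8,9])
  i=7: ✗ (fails at j=10)
  i=8: ✗ (fails at j=10)
Positions where it holds: {0, 3, 4, 5, 6} → 5.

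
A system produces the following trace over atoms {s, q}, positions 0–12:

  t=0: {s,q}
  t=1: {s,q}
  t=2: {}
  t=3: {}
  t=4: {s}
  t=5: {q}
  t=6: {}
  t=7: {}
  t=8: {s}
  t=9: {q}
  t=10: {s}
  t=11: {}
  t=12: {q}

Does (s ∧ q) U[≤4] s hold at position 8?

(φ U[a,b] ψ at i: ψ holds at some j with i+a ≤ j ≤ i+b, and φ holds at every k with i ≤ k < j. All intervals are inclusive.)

Need some j in [8,12] with s, and (s ∧ q) at every k in [8,j-1].
  j=8: s holds; no prefix to check → satisfied.

Holds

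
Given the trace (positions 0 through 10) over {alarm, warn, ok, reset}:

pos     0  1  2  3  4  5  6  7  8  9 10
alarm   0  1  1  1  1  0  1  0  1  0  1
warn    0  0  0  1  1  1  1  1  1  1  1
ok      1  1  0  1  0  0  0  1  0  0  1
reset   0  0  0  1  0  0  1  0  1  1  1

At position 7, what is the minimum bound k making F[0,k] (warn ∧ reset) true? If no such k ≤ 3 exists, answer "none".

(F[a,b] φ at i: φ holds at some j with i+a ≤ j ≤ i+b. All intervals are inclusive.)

Scan j = 7,8,… for (warn ∧ reset):
  j=7: fails
  j=8: holds
First hit at j=8, so smallest k = 8-7 = 1.

1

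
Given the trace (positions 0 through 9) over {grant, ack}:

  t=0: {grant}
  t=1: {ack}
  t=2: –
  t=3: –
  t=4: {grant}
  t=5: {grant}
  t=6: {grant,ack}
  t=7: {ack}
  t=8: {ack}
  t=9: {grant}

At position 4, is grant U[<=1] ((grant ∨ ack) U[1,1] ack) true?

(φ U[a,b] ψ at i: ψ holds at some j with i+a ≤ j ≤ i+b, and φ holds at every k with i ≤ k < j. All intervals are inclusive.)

Holds

Need some j in [4,5] with ((grant ∨ ack) U[1,1] ack), and grant at every k in [4,j-1].
  j=4: ((grant ∨ ack) U[1,1] ack) — fails.
  j=5: ((grant ∨ ack) U[1,1] ack) holds; grant holds at every k in [4,4] → satisfied.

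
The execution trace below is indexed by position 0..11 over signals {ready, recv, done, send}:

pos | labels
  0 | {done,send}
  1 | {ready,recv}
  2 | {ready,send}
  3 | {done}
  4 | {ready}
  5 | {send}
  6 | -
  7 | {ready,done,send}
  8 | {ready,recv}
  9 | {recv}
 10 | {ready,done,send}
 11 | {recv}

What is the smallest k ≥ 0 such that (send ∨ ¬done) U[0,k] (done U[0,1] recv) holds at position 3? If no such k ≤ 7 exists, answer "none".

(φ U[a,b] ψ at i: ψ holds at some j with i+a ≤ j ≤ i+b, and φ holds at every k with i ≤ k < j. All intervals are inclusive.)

Need earliest j ≥ 3 with (done U[0,1] recv), and (send ∨ ¬done) at every k in [3,j-1].
  j=3: rhs fails.
  j=4: rhs fails.
  j=5: rhs fails.
  j=6: rhs fails.
  j=7: rhs holds but lhs fails at k=3.
  j=8: rhs holds but lhs fails at k=3.
  j=9: rhs holds but lhs fails at k=3.
  j=10: rhs holds but lhs fails at k=3.
No witness within the range → none.

none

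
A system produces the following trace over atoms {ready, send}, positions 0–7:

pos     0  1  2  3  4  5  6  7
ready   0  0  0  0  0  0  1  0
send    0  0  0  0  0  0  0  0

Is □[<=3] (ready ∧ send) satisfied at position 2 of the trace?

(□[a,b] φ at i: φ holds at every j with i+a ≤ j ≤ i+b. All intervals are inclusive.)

Check (ready ∧ send) at every j in [2,5]:
  j=2: false
  j=3: false
  j=4: false
  j=5: false
Fails at j=2 → formula fails.

No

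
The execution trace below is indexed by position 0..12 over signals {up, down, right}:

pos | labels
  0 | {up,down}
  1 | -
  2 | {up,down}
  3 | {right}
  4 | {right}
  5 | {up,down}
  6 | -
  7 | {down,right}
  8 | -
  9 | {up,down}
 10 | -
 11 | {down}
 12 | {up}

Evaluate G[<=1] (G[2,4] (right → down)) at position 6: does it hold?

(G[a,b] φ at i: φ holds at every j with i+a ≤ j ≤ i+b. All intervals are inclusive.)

Holds

Check G[2,4] (right → down) at every j in [6,7]:
  j=6: holds on [8,10]
  j=7: holds on [9,11]
All positions satisfy it → formula holds.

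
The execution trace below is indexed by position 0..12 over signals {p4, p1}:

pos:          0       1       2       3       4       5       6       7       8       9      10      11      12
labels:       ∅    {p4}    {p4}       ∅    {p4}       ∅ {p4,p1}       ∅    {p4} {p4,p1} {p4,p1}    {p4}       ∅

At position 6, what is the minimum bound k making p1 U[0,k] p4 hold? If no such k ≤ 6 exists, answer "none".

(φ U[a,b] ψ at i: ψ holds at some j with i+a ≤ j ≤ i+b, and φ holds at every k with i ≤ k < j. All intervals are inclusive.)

Need earliest j ≥ 6 with p4, and p1 at every k in [6,j-1].
  j=6: rhs holds (empty prefix). k = 0.

0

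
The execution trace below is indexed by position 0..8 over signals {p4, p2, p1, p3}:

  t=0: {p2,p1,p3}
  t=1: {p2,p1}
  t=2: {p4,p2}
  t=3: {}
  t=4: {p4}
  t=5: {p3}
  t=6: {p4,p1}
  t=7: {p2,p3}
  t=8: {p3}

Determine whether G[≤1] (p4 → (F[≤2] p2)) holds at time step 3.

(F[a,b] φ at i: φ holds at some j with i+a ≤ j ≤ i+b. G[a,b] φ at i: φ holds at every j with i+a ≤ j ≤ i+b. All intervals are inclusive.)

Check (p4 → (F[≤2] p2)) at every j in [3,4]:
  j=3: antecedent false → ✓
  j=4: antecedent true; consequent fails (none in [4,6]) → ✗
Fails at j=4 → formula fails.

No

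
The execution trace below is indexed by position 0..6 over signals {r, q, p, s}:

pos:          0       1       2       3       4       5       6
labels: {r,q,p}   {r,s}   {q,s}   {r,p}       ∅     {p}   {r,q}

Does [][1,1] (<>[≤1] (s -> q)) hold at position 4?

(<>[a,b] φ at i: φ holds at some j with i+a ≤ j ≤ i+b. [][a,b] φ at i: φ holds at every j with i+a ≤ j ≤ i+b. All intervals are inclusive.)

Holds

Check <>[≤1] (s -> q) at every j in [5,5]:
  j=5: holds (witness at 5)
All positions satisfy it → formula holds.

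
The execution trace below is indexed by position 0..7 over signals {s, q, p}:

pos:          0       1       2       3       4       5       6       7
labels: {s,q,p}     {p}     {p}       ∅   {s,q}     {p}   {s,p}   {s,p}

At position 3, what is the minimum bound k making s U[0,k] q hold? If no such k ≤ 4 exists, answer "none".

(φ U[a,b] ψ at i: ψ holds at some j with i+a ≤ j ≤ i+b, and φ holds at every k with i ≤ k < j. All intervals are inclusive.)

none

Need earliest j ≥ 3 with q, and s at every k in [3,j-1].
  j=3: rhs fails.
  j=4: rhs holds but lhs fails at k=3.
  j=5: rhs fails.
  j=6: rhs fails.
  j=7: rhs fails.
No witness within the range → none.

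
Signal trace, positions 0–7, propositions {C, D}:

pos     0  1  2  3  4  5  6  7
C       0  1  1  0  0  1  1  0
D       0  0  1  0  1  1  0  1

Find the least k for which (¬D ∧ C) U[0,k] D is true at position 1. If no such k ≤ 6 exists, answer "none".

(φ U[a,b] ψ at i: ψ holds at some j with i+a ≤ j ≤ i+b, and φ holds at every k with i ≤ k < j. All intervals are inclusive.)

Need earliest j ≥ 1 with D, and (¬D ∧ C) at every k in [1,j-1].
  j=1: rhs fails.
  j=2: rhs holds; lhs holds on [1,1]. k = 1.

1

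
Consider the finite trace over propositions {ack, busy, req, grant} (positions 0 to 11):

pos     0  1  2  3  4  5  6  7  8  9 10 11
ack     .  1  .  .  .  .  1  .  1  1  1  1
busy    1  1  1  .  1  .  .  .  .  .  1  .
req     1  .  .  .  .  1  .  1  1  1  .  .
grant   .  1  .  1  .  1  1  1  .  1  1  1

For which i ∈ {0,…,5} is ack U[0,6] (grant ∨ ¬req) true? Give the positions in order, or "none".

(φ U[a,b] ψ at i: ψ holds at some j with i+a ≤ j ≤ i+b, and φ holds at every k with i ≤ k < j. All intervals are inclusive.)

1, 2, 3, 4, 5

Evaluate at each i in [0,5]:
  i=0: ✗ (lhs fails at k=0 before rhs at j=1)
  i=1: ✓ (rhs at j=1)
  i=2: ✓ (rhs at j=2)
  i=3: ✓ (rhs at j=3)
  i=4: ✓ (rhs at j=4)
  i=5: ✓ (rhs at j=5)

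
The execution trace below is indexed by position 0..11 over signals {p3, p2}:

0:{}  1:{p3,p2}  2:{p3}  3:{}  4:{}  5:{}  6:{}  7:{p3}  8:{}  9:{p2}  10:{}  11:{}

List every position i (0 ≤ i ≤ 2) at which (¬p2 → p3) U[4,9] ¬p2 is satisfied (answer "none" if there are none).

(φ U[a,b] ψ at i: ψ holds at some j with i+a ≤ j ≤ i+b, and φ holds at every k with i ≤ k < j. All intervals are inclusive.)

Evaluate at each i in [0,2]:
  i=0: ✗ (lhs fails at k=0 before rhs at j=4)
  i=1: ✗ (lhs fails at k=3 before rhs at j=5)
  i=2: ✗ (lhs fails at k=3 before rhs at j=6)

none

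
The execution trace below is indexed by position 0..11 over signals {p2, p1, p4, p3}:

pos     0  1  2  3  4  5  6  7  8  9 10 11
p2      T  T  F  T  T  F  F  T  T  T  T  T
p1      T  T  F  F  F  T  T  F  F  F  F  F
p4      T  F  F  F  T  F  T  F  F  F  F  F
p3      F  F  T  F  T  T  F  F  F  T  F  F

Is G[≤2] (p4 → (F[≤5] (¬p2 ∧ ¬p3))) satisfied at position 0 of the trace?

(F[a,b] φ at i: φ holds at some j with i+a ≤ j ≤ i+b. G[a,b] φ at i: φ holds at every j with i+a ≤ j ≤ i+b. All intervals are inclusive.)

Check (p4 → (F[≤5] (¬p2 ∧ ¬p3))) at every j in [0,2]:
  j=0: antecedent true; consequent fails (none in [0,5]) → ✗
  j=1: antecedent false → ✓
  j=2: antecedent false → ✓
Fails at j=0 → formula fails.

False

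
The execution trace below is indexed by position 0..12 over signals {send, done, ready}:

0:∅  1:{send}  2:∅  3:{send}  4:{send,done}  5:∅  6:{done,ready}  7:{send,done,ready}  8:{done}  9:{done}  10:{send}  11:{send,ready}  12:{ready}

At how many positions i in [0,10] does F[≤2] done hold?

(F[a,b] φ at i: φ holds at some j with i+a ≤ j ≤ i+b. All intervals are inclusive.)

8

Evaluate at each i in [0,10]:
  i=0: ✗ (none in [0,2])
  i=1: ✗ (none in [1,3])
  i=2: ✓ (witness j=4)
  i=3: ✓ (witness j=4)
  i=4: ✓ (witness j=4)
  i=5: ✓ (witness j=6)
  i=6: ✓ (witness j=6)
  i=7: ✓ (witness j=7)
  i=8: ✓ (witness j=8)
  i=9: ✓ (witness j=9)
  i=10: ✗ (none in [10,12])
Positions where it holds: {2, 3, 4, 5, 6, 7, 8, 9} → 8.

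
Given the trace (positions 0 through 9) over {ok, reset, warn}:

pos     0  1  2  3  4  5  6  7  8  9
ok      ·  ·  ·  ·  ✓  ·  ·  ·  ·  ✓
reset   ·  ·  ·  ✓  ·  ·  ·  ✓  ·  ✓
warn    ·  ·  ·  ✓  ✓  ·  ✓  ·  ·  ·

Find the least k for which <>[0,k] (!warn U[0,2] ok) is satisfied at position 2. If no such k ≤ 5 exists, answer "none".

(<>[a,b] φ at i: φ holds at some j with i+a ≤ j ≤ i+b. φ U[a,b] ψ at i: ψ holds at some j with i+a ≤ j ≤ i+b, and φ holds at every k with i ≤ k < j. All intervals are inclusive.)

Scan j = 2,3,… for (!warn U[0,2] ok):
  j=2: fails
  j=3: fails
  j=4: holds
First hit at j=4, so smallest k = 4-2 = 2.

2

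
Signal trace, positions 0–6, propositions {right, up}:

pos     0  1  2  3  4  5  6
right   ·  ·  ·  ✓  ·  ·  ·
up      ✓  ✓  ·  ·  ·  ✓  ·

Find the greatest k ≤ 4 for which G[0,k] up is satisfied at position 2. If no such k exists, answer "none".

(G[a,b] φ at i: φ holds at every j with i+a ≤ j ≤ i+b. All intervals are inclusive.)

up must hold from j=2 onward; find where it first fails.
  j=2: fails → no k works.

none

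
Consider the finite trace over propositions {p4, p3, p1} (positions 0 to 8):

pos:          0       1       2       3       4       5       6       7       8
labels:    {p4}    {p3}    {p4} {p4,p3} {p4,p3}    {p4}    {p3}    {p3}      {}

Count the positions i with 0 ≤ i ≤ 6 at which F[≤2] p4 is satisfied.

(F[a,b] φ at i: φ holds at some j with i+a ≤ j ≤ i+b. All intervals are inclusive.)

6

Evaluate at each i in [0,6]:
  i=0: ✓ (witness j=0)
  i=1: ✓ (witness j=2)
  i=2: ✓ (witness j=2)
  i=3: ✓ (witness j=3)
  i=4: ✓ (witness j=4)
  i=5: ✓ (witness j=5)
  i=6: ✗ (none in [6,8])
Positions where it holds: {0, 1, 2, 3, 4, 5} → 6.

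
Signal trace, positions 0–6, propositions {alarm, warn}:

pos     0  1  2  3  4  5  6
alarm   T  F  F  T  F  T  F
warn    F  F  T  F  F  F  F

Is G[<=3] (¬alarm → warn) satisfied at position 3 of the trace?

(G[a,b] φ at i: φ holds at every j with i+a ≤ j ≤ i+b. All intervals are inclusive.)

Check (¬alarm → warn) at every j in [3,6]:
  j=3: antecedent false → ✓
  j=4: antecedent true; consequent false → ✗
  j=5: antecedent false → ✓
  j=6: antecedent true; consequent false → ✗
Fails at j=4 → formula fails.

False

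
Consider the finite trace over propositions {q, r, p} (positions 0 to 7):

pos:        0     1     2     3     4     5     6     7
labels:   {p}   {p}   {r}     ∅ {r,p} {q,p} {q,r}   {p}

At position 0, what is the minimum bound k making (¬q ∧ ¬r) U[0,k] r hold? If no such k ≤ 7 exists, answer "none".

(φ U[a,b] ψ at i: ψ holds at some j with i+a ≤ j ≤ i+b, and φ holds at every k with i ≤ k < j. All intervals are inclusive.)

2

Need earliest j ≥ 0 with r, and (¬q ∧ ¬r) at every k in [0,j-1].
  j=0: rhs fails.
  j=1: rhs fails.
  j=2: rhs holds; lhs holds on [0,1]. k = 2.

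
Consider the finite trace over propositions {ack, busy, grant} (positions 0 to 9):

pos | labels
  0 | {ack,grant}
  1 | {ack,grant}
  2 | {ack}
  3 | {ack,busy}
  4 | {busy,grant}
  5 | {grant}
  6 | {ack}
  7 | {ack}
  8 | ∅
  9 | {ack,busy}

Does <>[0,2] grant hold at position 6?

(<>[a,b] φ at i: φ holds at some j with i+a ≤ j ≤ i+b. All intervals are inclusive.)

No

Check grant at each j in [6,8]:
  j=6: false
  j=7: false
  j=8: false
No position in the window satisfies it → formula fails.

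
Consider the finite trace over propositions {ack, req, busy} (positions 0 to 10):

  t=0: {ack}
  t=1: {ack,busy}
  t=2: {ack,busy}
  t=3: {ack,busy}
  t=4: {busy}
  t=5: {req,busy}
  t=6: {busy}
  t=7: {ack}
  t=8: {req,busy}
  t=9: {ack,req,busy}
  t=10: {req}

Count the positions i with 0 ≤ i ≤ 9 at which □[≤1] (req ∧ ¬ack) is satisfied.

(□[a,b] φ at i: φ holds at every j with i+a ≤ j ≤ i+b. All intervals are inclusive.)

0

Evaluate at each i in [0,9]:
  i=0: ✗ (fails at j=0)
  i=1: ✗ (fails at j=1)
  i=2: ✗ (fails at j=2)
  i=3: ✗ (fails at j=3)
  i=4: ✗ (fails at j=4)
  i=5: ✗ (fails at j=6)
  i=6: ✗ (fails at j=6)
  i=7: ✗ (fails at j=7)
  i=8: ✗ (fails at j=9)
  i=9: ✗ (fails at j=9)
Positions where it holds: {} → 0.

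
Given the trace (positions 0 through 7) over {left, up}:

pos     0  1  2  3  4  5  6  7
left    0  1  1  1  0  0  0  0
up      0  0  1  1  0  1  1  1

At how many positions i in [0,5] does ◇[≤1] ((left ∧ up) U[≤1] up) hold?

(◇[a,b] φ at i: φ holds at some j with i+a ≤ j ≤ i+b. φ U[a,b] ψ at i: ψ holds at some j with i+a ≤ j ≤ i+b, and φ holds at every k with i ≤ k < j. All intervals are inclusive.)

5

Evaluate at each i in [0,5]:
  i=0: ✗ (none in [0,1])
  i=1: ✓ (witness j=2)
  i=2: ✓ (witness j=2)
  i=3: ✓ (witness j=3)
  i=4: ✓ (witness j=5)
  i=5: ✓ (witness j=5)
Positions where it holds: {1, 2, 3, 4, 5} → 5.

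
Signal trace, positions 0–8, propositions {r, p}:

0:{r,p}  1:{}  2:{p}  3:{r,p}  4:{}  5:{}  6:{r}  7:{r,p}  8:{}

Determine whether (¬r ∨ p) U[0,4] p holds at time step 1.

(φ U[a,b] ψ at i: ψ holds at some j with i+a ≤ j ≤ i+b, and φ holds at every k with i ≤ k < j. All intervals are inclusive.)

Need some j in [1,5] with p, and (¬r ∨ p) at every k in [1,j-1].
  j=1: p false.
  j=2: p holds; (¬r ∨ p) holds at every k in [1,1] → satisfied.

True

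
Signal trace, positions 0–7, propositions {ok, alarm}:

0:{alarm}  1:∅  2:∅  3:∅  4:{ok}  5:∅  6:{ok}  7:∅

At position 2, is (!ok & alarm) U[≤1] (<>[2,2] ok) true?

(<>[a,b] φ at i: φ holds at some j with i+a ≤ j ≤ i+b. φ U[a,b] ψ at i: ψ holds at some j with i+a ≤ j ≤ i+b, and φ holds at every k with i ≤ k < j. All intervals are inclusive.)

Holds

Need some j in [2,3] with <>[2,2] ok, and (!ok & alarm) at every k in [2,j-1].
  j=2: <>[2,2] ok holds; no prefix to check → satisfied.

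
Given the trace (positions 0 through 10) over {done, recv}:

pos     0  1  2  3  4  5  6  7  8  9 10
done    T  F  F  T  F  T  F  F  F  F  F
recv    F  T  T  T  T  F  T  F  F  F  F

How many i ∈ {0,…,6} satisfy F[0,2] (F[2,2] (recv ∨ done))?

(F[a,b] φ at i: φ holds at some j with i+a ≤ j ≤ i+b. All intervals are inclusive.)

5

Evaluate at each i in [0,6]:
  i=0: ✓ (witness j=0)
  i=1: ✓ (witness j=1)
  i=2: ✓ (witness j=2)
  i=3: ✓ (witness j=3)
  i=4: ✓ (witness j=4)
  i=5: ✗ (none in [5,7])
  i=6: ✗ (none in [6,8])
Positions where it holds: {0, 1, 2, 3, 4} → 5.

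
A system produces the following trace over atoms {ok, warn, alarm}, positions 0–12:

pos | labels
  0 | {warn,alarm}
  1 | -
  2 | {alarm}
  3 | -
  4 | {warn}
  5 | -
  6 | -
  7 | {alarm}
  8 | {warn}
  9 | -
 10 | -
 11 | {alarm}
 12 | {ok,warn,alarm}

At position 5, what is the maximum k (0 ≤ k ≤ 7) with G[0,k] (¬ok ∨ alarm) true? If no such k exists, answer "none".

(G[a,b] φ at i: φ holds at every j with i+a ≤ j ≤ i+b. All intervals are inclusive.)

7

(¬ok ∨ alarm) must hold from j=5 onward; find where it first fails.
  j=5: holds
  j=6: holds
  j=7: holds
  j=8: holds
  j=9: holds
  j=10: holds
  j=11: holds
  j=12: holds
Holds through j=12; largest k = 7.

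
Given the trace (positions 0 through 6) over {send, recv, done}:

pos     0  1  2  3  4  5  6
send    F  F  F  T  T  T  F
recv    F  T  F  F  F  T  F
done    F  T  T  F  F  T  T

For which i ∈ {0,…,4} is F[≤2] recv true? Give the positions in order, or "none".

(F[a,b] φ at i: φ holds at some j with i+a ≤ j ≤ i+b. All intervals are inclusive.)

0, 1, 3, 4

Evaluate at each i in [0,4]:
  i=0: ✓ (witness j=1)
  i=1: ✓ (witness j=1)
  i=2: ✗ (none in [2,4])
  i=3: ✓ (witness j=5)
  i=4: ✓ (witness j=5)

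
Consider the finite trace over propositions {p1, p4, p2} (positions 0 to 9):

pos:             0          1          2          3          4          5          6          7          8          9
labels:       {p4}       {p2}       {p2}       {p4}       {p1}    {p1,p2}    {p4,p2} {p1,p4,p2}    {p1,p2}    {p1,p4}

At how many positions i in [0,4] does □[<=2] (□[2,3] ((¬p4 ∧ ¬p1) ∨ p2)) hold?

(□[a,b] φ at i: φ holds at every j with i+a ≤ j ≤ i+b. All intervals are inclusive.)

1

Evaluate at each i in [0,4]:
  i=0: ✗ (fails at j=0)
  i=1: ✗ (fails at j=1)
  i=2: ✗ (fails at j=2)
  i=3: ✓ (all of [3,5])
  i=4: ✗ (fails at j=6)
Positions where it holds: {3} → 1.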